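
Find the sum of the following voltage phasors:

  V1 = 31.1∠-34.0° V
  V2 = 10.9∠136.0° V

Step 1 — Convert each phasor to rectangular form:
  V1 = 31.1·(cos(-34.0°) + j·sin(-34.0°)) = 25.78 - j17.39 V
  V2 = 10.9·(cos(136.0°) + j·sin(136.0°)) = -7.841 + j7.572 V
Step 2 — Sum components: V_total = 17.94 - j9.819 V.
Step 3 — Convert to polar: |V_total| = 20.45 V, ∠V_total = -28.7°.

V_total = 20.45∠-28.7° V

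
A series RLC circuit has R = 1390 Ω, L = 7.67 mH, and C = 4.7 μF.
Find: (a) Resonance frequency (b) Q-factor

Step 1 — Resonance condition Im(Z)=0 gives ω₀ = 1/√(LC).
Step 2 — ω₀ = 1/√(0.00767·4.7e-06) = 5267 rad/s.
Step 3 — f₀ = ω₀/(2π) = 838.2 Hz.
Step 4 — Series Q: Q = ω₀L/R = 5267·0.00767/1390 = 0.02906.

(a) f₀ = 838.2 Hz  (b) Q = 0.02906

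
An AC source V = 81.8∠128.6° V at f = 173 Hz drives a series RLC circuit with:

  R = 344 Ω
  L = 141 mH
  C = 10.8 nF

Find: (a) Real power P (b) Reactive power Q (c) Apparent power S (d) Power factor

Step 1 — Angular frequency: ω = 2π·f = 2π·173 = 1087 rad/s.
Step 2 — Component impedances:
  R: Z = R = 344 Ω
  L: Z = jωL = j·1087·0.141 = 0 + j153.3 Ω
  C: Z = 1/(jωC) = -j/(ω·C) = 0 - j8.518e+04 Ω
Step 3 — Series combination: Z_total = R + L + C = 344 - j8.503e+04 Ω = 8.503e+04∠-89.8° Ω.
Step 4 — Source phasor: V = 81.8∠128.6° V = -51.03 + j63.93 V.
Step 5 — Current: I = V / Z = -0.0007543 - j0.0005971 A = 0.000962∠-141.6° A.
Step 6 — Complex power: S = V·I* = 0.0003184 - j0.07869 VA.
Step 7 — Real power: P = Re(S) = 0.0003184 W.
Step 8 — Reactive power: Q = Im(S) = -0.07869 VAR.
Step 9 — Apparent power: |S| = 0.07869 VA.
Step 10 — Power factor: PF = P/|S| = 0.004046 (leading).

(a) P = 0.0003184 W  (b) Q = -0.07869 VAR  (c) S = 0.07869 VA  (d) PF = 0.004046 (leading)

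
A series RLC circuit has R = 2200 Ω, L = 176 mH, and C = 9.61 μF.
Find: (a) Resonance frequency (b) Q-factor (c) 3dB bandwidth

Step 1 — Resonance: ω₀ = 1/√(LC) = 1/√(0.176·9.61e-06) = 768.9 rad/s.
Step 2 — f₀ = ω₀/(2π) = 122.4 Hz.
Step 3 — Series Q: Q = ω₀L/R = 768.9·0.176/2200 = 0.06151.
Step 4 — Bandwidth: Δω = ω₀/Q = 1.25e+04 rad/s; BW = Δω/(2π) = 1989 Hz.

(a) f₀ = 122.4 Hz  (b) Q = 0.06151  (c) BW = 1989 Hz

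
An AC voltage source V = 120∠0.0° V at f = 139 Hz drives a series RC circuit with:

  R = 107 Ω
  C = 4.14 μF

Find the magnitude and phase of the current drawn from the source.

Step 1 — Angular frequency: ω = 2π·f = 2π·139 = 873.4 rad/s.
Step 2 — Component impedances:
  R: Z = R = 107 Ω
  C: Z = 1/(jωC) = -j/(ω·C) = 0 - j276.6 Ω
Step 3 — Series combination: Z_total = R + C = 107 - j276.6 Ω = 296.5∠-68.8° Ω.
Step 4 — Source phasor: V = 120∠0.0° V = 120 V.
Step 5 — Ohm's law: I = V / Z_total = (120) / (107 - j276.6) = 0.146 + j0.3774 A.
Step 6 — Convert to polar: |I| = 0.4047 A, ∠I = 68.8°.

I = 0.4047∠68.8° A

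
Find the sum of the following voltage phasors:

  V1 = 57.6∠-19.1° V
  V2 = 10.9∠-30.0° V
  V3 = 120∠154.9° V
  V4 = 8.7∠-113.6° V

Step 1 — Convert each phasor to rectangular form:
  V1 = 57.6·(cos(-19.1°) + j·sin(-19.1°)) = 54.43 - j18.85 V
  V2 = 10.9·(cos(-30.0°) + j·sin(-30.0°)) = 9.44 - j5.45 V
  V3 = 120·(cos(154.9°) + j·sin(154.9°)) = -108.7 + j50.9 V
  V4 = 8.7·(cos(-113.6°) + j·sin(-113.6°)) = -3.483 - j7.972 V
Step 2 — Sum components: V_total = -48.28 + j18.63 V.
Step 3 — Convert to polar: |V_total| = 51.75 V, ∠V_total = 158.9°.

V_total = 51.75∠158.9° V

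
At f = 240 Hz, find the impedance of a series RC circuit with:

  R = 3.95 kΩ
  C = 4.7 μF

Step 1 — Angular frequency: ω = 2π·f = 2π·240 = 1508 rad/s.
Step 2 — Component impedances:
  R: Z = R = 3950 Ω
  C: Z = 1/(jωC) = -j/(ω·C) = 0 - j141.1 Ω
Step 3 — Series combination: Z_total = R + C = 3950 - j141.1 Ω = 3953∠-2.0° Ω.

Z = 3950 - j141.1 Ω = 3953∠-2.0° Ω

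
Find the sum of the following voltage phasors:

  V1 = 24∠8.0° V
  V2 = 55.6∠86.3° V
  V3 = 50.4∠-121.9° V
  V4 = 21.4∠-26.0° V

Step 1 — Convert each phasor to rectangular form:
  V1 = 24·(cos(8.0°) + j·sin(8.0°)) = 23.77 + j3.34 V
  V2 = 55.6·(cos(86.3°) + j·sin(86.3°)) = 3.588 + j55.48 V
  V3 = 50.4·(cos(-121.9°) + j·sin(-121.9°)) = -26.63 - j42.79 V
  V4 = 21.4·(cos(-26.0°) + j·sin(-26.0°)) = 19.23 - j9.381 V
Step 2 — Sum components: V_total = 19.96 + j6.655 V.
Step 3 — Convert to polar: |V_total| = 21.04 V, ∠V_total = 18.4°.

V_total = 21.04∠18.4° V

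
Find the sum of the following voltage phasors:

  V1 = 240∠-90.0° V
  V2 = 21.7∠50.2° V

Step 1 — Convert each phasor to rectangular form:
  V1 = 240·(cos(-90.0°) + j·sin(-90.0°)) = 0 - j240 V
  V2 = 21.7·(cos(50.2°) + j·sin(50.2°)) = 13.89 + j16.67 V
Step 2 — Sum components: V_total = 13.89 - j223.3 V.
Step 3 — Convert to polar: |V_total| = 223.8 V, ∠V_total = -86.4°.

V_total = 223.8∠-86.4° V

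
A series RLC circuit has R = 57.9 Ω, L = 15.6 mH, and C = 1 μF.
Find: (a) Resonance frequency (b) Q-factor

Step 1 — Resonance condition Im(Z)=0 gives ω₀ = 1/√(LC).
Step 2 — ω₀ = 1/√(0.0156·1e-06) = 8006 rad/s.
Step 3 — f₀ = ω₀/(2π) = 1274 Hz.
Step 4 — Series Q: Q = ω₀L/R = 8006·0.0156/57.9 = 2.157.

(a) f₀ = 1274 Hz  (b) Q = 2.157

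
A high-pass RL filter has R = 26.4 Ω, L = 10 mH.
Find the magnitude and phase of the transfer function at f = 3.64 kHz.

Step 1 — Angular frequency: ω = 2π·3640 = 2.287e+04 rad/s.
Step 2 — Transfer function: H(jω) = jωL/(R + jωL).
Step 3 — Numerator jωL = j·228.7; denominator R + jωL = 26.4 + j228.7.
Step 4 — H = 0.9869 + j0.1139.
Step 5 — Magnitude: |H| = 0.9934 (-0.1 dB); phase: φ = 6.6°.

|H| = 0.9934 (-0.1 dB), φ = 6.6°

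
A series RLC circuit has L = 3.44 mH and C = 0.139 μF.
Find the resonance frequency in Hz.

Step 1 — Resonance condition Im(Z)=0 gives ω₀ = 1/√(LC).
Step 2 — ω₀ = 1/√(0.00344·1.39e-07) = 4.573e+04 rad/s.
Step 3 — f₀ = ω₀/(2π) = 7278 Hz.

f₀ = 7278 Hz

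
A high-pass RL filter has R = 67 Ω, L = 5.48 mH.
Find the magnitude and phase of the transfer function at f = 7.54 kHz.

Step 1 — Angular frequency: ω = 2π·7540 = 4.738e+04 rad/s.
Step 2 — Transfer function: H(jω) = jωL/(R + jωL).
Step 3 — Numerator jωL = j·259.6; denominator R + jωL = 67 + j259.6.
Step 4 — H = 0.9376 + j0.242.
Step 5 — Magnitude: |H| = 0.9683 (-0.3 dB); phase: φ = 14.5°.

|H| = 0.9683 (-0.3 dB), φ = 14.5°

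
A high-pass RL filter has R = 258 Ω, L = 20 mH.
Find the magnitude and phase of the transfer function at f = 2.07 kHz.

Step 1 — Angular frequency: ω = 2π·2070 = 1.301e+04 rad/s.
Step 2 — Transfer function: H(jω) = jωL/(R + jωL).
Step 3 — Numerator jωL = j·260.1; denominator R + jωL = 258 + j260.1.
Step 4 — H = 0.5041 + j0.5.
Step 5 — Magnitude: |H| = 0.71 (-3.0 dB); phase: φ = 44.8°.

|H| = 0.71 (-3.0 dB), φ = 44.8°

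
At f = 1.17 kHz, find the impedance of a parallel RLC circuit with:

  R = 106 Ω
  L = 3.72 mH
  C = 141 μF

Step 1 — Angular frequency: ω = 2π·f = 2π·1170 = 7351 rad/s.
Step 2 — Component impedances:
  R: Z = R = 106 Ω
  L: Z = jωL = j·7351·0.00372 = 0 + j27.35 Ω
  C: Z = 1/(jωC) = -j/(ω·C) = 0 - j0.9648 Ω
Step 3 — Parallel combination: 1/Z_total = 1/R + 1/L + 1/C; Z_total = 0.009434 - j0.9999 Ω = 1∠-89.5° Ω.

Z = 0.009434 - j0.9999 Ω = 1∠-89.5° Ω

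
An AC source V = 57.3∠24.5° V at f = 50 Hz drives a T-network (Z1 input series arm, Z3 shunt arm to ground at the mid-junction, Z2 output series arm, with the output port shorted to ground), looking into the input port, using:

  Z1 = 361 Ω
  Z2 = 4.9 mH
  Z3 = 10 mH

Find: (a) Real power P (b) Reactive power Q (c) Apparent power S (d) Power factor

Step 1 — Angular frequency: ω = 2π·f = 2π·50 = 314.2 rad/s.
Step 2 — Component impedances:
  Z1: Z = R = 361 Ω
  Z2: Z = jωL = j·314.2·0.0049 = 0 + j1.539 Ω
  Z3: Z = jωL = j·314.2·0.01 = 0 + j3.142 Ω
Step 3 — With the output port shorted to ground, the output series arm Z2 runs from the junction to ground; the shunt arm Z3 also runs from the junction to ground. They appear in parallel: Z3 || Z2 = 0 + j1.033 Ω.
Step 4 — Series with input arm Z1: Z_in = Z1 + (Z3 || Z2) = 361 + j1.033 Ω = 361∠0.2° Ω.
Step 5 — Source phasor: V = 57.3∠24.5° V = 52.14 + j23.76 V.
Step 6 — Current: I = V / Z = 0.1446 + j0.06541 A = 0.1587∠24.3° A.
Step 7 — Complex power: S = V·I* = 9.095 + j0.02603 VA.
Step 8 — Real power: P = Re(S) = 9.095 W.
Step 9 — Reactive power: Q = Im(S) = 0.02603 VAR.
Step 10 — Apparent power: |S| = 9.095 VA.
Step 11 — Power factor: PF = P/|S| = 1 (lagging).

(a) P = 9.095 W  (b) Q = 0.02603 VAR  (c) S = 9.095 VA  (d) PF = 1 (lagging)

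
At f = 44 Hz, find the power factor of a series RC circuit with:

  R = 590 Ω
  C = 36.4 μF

Step 1 — Angular frequency: ω = 2π·f = 2π·44 = 276.5 rad/s.
Step 2 — Component impedances:
  R: Z = R = 590 Ω
  C: Z = 1/(jωC) = -j/(ω·C) = 0 - j99.37 Ω
Step 3 — Series combination: Z_total = R + C = 590 - j99.37 Ω = 598.3∠-9.6° Ω.
Step 4 — Power factor: PF = cos(φ) = Re(Z)/|Z| = 590/598.3 = 0.9861.
Step 5 — Type: Im(Z) = -99.37 ⇒ leading (phase φ = -9.6°).

PF = 0.9861 (leading, φ = -9.6°)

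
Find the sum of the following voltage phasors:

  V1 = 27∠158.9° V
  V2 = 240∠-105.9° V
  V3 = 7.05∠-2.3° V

Step 1 — Convert each phasor to rectangular form:
  V1 = 27·(cos(158.9°) + j·sin(158.9°)) = -25.19 + j9.72 V
  V2 = 240·(cos(-105.9°) + j·sin(-105.9°)) = -65.75 - j230.8 V
  V3 = 7.05·(cos(-2.3°) + j·sin(-2.3°)) = 7.044 - j0.2829 V
Step 2 — Sum components: V_total = -83.9 - j221.4 V.
Step 3 — Convert to polar: |V_total| = 236.7 V, ∠V_total = -110.8°.

V_total = 236.7∠-110.8° V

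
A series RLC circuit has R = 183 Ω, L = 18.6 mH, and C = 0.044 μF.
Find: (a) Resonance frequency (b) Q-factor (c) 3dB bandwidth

Step 1 — Resonance: ω₀ = 1/√(LC) = 1/√(0.0186·4.4e-08) = 3.496e+04 rad/s.
Step 2 — f₀ = ω₀/(2π) = 5563 Hz.
Step 3 — Series Q: Q = ω₀L/R = 3.496e+04·0.0186/183 = 3.553.
Step 4 — Bandwidth: Δω = ω₀/Q = 9839 rad/s; BW = Δω/(2π) = 1566 Hz.

(a) f₀ = 5563 Hz  (b) Q = 3.553  (c) BW = 1566 Hz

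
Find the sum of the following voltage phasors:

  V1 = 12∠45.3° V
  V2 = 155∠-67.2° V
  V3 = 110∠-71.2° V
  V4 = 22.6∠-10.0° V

Step 1 — Convert each phasor to rectangular form:
  V1 = 12·(cos(45.3°) + j·sin(45.3°)) = 8.441 + j8.53 V
  V2 = 155·(cos(-67.2°) + j·sin(-67.2°)) = 60.06 - j142.9 V
  V3 = 110·(cos(-71.2°) + j·sin(-71.2°)) = 35.45 - j104.1 V
  V4 = 22.6·(cos(-10.0°) + j·sin(-10.0°)) = 22.26 - j3.924 V
Step 2 — Sum components: V_total = 126.2 - j242.4 V.
Step 3 — Convert to polar: |V_total| = 273.3 V, ∠V_total = -62.5°.

V_total = 273.3∠-62.5° V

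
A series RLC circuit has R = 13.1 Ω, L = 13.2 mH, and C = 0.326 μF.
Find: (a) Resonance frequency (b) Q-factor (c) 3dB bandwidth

Step 1 — Resonance: ω₀ = 1/√(LC) = 1/√(0.0132·3.26e-07) = 1.524e+04 rad/s.
Step 2 — f₀ = ω₀/(2π) = 2426 Hz.
Step 3 — Series Q: Q = ω₀L/R = 1.524e+04·0.0132/13.1 = 15.36.
Step 4 — Bandwidth: Δω = ω₀/Q = 992.4 rad/s; BW = Δω/(2π) = 157.9 Hz.

(a) f₀ = 2426 Hz  (b) Q = 15.36  (c) BW = 157.9 Hz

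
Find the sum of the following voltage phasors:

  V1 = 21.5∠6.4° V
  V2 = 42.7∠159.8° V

Step 1 — Convert each phasor to rectangular form:
  V1 = 21.5·(cos(6.4°) + j·sin(6.4°)) = 21.37 + j2.397 V
  V2 = 42.7·(cos(159.8°) + j·sin(159.8°)) = -40.07 + j14.74 V
Step 2 — Sum components: V_total = -18.71 + j17.14 V.
Step 3 — Convert to polar: |V_total| = 25.37 V, ∠V_total = 137.5°.

V_total = 25.37∠137.5° V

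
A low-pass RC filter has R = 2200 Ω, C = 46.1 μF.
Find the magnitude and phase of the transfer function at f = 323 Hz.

Step 1 — Angular frequency: ω = 2π·323 = 2029 rad/s.
Step 2 — Transfer function: H(jω) = 1/(1 + jωRC).
Step 3 — Denominator: 1 + jωRC = 1 + j·2029·2200·4.61e-05 = 1 + j205.8.
Step 4 — H = 2.36e-05 - j0.004858.
Step 5 — Magnitude: |H| = 0.004858 (-46.3 dB); phase: φ = -89.7°.

|H| = 0.004858 (-46.3 dB), φ = -89.7°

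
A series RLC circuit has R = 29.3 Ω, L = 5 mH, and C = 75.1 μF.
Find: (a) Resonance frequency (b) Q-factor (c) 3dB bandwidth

Step 1 — Resonance condition Im(Z)=0 gives ω₀ = 1/√(LC).
Step 2 — ω₀ = 1/√(0.005·7.51e-05) = 1632 rad/s.
Step 3 — f₀ = ω₀/(2π) = 259.7 Hz.
Step 4 — Series Q: Q = ω₀L/R = 1632·0.005/29.3 = 0.2785.
Step 5 — 3dB bandwidth: Δω = ω₀/Q = 5860 rad/s; BW = Δω/(2π) = 932.6 Hz.

(a) f₀ = 259.7 Hz  (b) Q = 0.2785  (c) BW = 932.6 Hz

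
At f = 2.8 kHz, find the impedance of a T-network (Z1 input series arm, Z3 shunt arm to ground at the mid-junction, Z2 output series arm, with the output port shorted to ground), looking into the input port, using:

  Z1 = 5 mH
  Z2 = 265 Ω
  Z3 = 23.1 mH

Step 1 — Angular frequency: ω = 2π·f = 2π·2800 = 1.759e+04 rad/s.
Step 2 — Component impedances:
  Z1: Z = jωL = j·1.759e+04·0.005 = 0 + j87.96 Ω
  Z2: Z = R = 265 Ω
  Z3: Z = jωL = j·1.759e+04·0.0231 = 0 + j406.4 Ω
Step 3 — With the output port shorted to ground, the output series arm Z2 runs from the junction to ground; the shunt arm Z3 also runs from the junction to ground. They appear in parallel: Z3 || Z2 = 185.9 + j121.2 Ω.
Step 4 — Series with input arm Z1: Z_in = Z1 + (Z3 || Z2) = 185.9 + j209.2 Ω = 279.9∠48.4° Ω.

Z = 185.9 + j209.2 Ω = 279.9∠48.4° Ω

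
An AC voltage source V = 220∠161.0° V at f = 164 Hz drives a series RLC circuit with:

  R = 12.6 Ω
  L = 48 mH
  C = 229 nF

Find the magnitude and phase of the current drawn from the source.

Step 1 — Angular frequency: ω = 2π·f = 2π·164 = 1030 rad/s.
Step 2 — Component impedances:
  R: Z = R = 12.6 Ω
  L: Z = jωL = j·1030·0.048 = 0 + j49.46 Ω
  C: Z = 1/(jωC) = -j/(ω·C) = 0 - j4238 Ω
Step 3 — Series combination: Z_total = R + L + C = 12.6 - j4188 Ω = 4188∠-89.8° Ω.
Step 4 — Source phasor: V = 220∠161.0° V = -208 + j71.62 V.
Step 5 — Ohm's law: I = V / Z_total = (-208 + j71.62) / (12.6 - j4188) = -0.01725 - j0.04961 A.
Step 6 — Convert to polar: |I| = 0.05253 A, ∠I = -109.2°.

I = 0.05253∠-109.2° A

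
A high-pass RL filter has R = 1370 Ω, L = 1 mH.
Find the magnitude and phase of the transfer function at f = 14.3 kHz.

Step 1 — Angular frequency: ω = 2π·1.43e+04 = 8.985e+04 rad/s.
Step 2 — Transfer function: H(jω) = jωL/(R + jωL).
Step 3 — Numerator jωL = j·89.85; denominator R + jωL = 1370 + j89.85.
Step 4 — H = 0.004283 + j0.0653.
Step 5 — Magnitude: |H| = 0.06544 (-23.7 dB); phase: φ = 86.2°.

|H| = 0.06544 (-23.7 dB), φ = 86.2°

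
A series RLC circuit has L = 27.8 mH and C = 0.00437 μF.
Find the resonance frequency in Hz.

Step 1 — Resonance condition Im(Z)=0 gives ω₀ = 1/√(LC).
Step 2 — ω₀ = 1/√(0.0278·4.37e-09) = 9.073e+04 rad/s.
Step 3 — f₀ = ω₀/(2π) = 1.444e+04 Hz.

f₀ = 1.444e+04 Hz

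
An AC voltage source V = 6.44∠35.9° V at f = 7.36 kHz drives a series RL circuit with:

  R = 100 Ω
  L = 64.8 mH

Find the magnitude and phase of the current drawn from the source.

Step 1 — Angular frequency: ω = 2π·f = 2π·7360 = 4.624e+04 rad/s.
Step 2 — Component impedances:
  R: Z = R = 100 Ω
  L: Z = jωL = j·4.624e+04·0.0648 = 0 + j2997 Ω
Step 3 — Series combination: Z_total = R + L = 100 + j2997 Ω = 2998∠88.1° Ω.
Step 4 — Source phasor: V = 6.44∠35.9° V = 5.217 + j3.776 V.
Step 5 — Ohm's law: I = V / Z_total = (5.217 + j3.776) / (100 + j2997) = 0.001317 - j0.001697 A.
Step 6 — Convert to polar: |I| = 0.002148 A, ∠I = -52.2°.

I = 0.002148∠-52.2° A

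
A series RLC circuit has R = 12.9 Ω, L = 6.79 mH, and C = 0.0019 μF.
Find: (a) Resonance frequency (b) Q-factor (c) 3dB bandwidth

Step 1 — Resonance condition Im(Z)=0 gives ω₀ = 1/√(LC).
Step 2 — ω₀ = 1/√(0.00679·1.9e-09) = 2.784e+05 rad/s.
Step 3 — f₀ = ω₀/(2π) = 4.431e+04 Hz.
Step 4 — Series Q: Q = ω₀L/R = 2.784e+05·0.00679/12.9 = 146.5.
Step 5 — 3dB bandwidth: Δω = ω₀/Q = 1900 rad/s; BW = Δω/(2π) = 302.4 Hz.

(a) f₀ = 4.431e+04 Hz  (b) Q = 146.5  (c) BW = 302.4 Hz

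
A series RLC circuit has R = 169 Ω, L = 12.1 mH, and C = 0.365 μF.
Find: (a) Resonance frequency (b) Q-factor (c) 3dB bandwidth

Step 1 — Resonance: ω₀ = 1/√(LC) = 1/√(0.0121·3.65e-07) = 1.505e+04 rad/s.
Step 2 — f₀ = ω₀/(2π) = 2395 Hz.
Step 3 — Series Q: Q = ω₀L/R = 1.505e+04·0.0121/169 = 1.077.
Step 4 — Bandwidth: Δω = ω₀/Q = 1.397e+04 rad/s; BW = Δω/(2π) = 2223 Hz.

(a) f₀ = 2395 Hz  (b) Q = 1.077  (c) BW = 2223 Hz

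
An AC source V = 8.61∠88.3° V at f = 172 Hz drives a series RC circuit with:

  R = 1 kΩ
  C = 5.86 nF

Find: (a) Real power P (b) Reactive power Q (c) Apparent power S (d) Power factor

Step 1 — Angular frequency: ω = 2π·f = 2π·172 = 1081 rad/s.
Step 2 — Component impedances:
  R: Z = R = 1000 Ω
  C: Z = 1/(jωC) = -j/(ω·C) = 0 - j1.579e+05 Ω
Step 3 — Series combination: Z_total = R + C = 1000 - j1.579e+05 Ω = 1.579e+05∠-89.6° Ω.
Step 4 — Source phasor: V = 8.61∠88.3° V = 0.2554 + j8.606 V.
Step 5 — Current: I = V / Z = -5.449e-05 + j1.963e-06 A = 5.453e-05∠177.9° A.
Step 6 — Complex power: S = V·I* = 2.973e-06 - j0.0004695 VA.
Step 7 — Real power: P = Re(S) = 2.973e-06 W.
Step 8 — Reactive power: Q = Im(S) = -0.0004695 VAR.
Step 9 — Apparent power: |S| = 0.0004695 VA.
Step 10 — Power factor: PF = P/|S| = 0.006333 (leading).

(a) P = 2.973e-06 W  (b) Q = -0.0004695 VAR  (c) S = 0.0004695 VA  (d) PF = 0.006333 (leading)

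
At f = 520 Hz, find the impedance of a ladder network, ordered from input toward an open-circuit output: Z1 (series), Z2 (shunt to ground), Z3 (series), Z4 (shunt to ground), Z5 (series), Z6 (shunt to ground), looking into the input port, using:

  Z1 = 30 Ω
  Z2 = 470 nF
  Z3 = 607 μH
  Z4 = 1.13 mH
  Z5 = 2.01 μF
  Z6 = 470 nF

Step 1 — Angular frequency: ω = 2π·f = 2π·520 = 3267 rad/s.
Step 2 — Component impedances:
  Z1: Z = R = 30 Ω
  Z2: Z = 1/(jωC) = -j/(ω·C) = 0 - j651.2 Ω
  Z3: Z = jωL = j·3267·0.000607 = 0 + j1.983 Ω
  Z4: Z = jωL = j·3267·0.00113 = 0 + j3.692 Ω
  Z5: Z = 1/(jωC) = -j/(ω·C) = 0 - j152.3 Ω
  Z6: Z = 1/(jωC) = -j/(ω·C) = 0 - j651.2 Ω
Step 3 — Ladder network (open output): work backward from the far end, alternating series and parallel combinations. Z_in = 30 + j5.742 Ω = 30.54∠10.8° Ω.

Z = 30 + j5.742 Ω = 30.54∠10.8° Ω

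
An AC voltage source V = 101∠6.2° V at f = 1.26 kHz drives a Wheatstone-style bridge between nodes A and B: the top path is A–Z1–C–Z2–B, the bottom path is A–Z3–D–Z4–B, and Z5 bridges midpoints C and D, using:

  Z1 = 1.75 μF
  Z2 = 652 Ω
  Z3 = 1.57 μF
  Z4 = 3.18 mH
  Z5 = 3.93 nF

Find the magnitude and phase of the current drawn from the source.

Step 1 — Angular frequency: ω = 2π·f = 2π·1260 = 7917 rad/s.
Step 2 — Component impedances:
  Z1: Z = 1/(jωC) = -j/(ω·C) = 0 - j72.18 Ω
  Z2: Z = R = 652 Ω
  Z3: Z = 1/(jωC) = -j/(ω·C) = 0 - j80.45 Ω
  Z4: Z = jωL = j·7917·0.00318 = 0 + j25.18 Ω
  Z5: Z = 1/(jωC) = -j/(ω·C) = 0 - j3.214e+04 Ω
Step 3 — Bridge requires nodal analysis (the Z5 bridge couples midpoints C and D, so the two paths cannot be reduced to a simple series/parallel combination). Setting node B to ground and injecting 1 A at node A, the 3-node admittance system at A, C, D solves to V_A = Z_AB = 4.454 - j54.21 Ω = 54.4∠-85.3° Ω.
Step 4 — Source phasor: V = 101∠6.2° V = 100.4 + j10.91 V.
Step 5 — Ohm's law: I = V / Z_total = (100.4 + j10.91) / (4.454 - j54.21) = -0.0487 + j1.856 A.
Step 6 — Convert to polar: |I| = 1.857 A, ∠I = 91.5°.

I = 1.857∠91.5° A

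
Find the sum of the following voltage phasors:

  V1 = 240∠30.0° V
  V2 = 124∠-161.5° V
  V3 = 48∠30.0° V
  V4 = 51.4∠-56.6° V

Step 1 — Convert each phasor to rectangular form:
  V1 = 240·(cos(30.0°) + j·sin(30.0°)) = 207.8 + j120 V
  V2 = 124·(cos(-161.5°) + j·sin(-161.5°)) = -117.6 - j39.35 V
  V3 = 48·(cos(30.0°) + j·sin(30.0°)) = 41.57 + j24 V
  V4 = 51.4·(cos(-56.6°) + j·sin(-56.6°)) = 28.29 - j42.91 V
Step 2 — Sum components: V_total = 160.1 + j61.74 V.
Step 3 — Convert to polar: |V_total| = 171.6 V, ∠V_total = 21.1°.

V_total = 171.6∠21.1° V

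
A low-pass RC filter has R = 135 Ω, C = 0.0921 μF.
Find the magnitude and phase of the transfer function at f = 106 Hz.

Step 1 — Angular frequency: ω = 2π·106 = 666 rad/s.
Step 2 — Transfer function: H(jω) = 1/(1 + jωRC).
Step 3 — Denominator: 1 + jωRC = 1 + j·666·135·9.21e-08 = 1 + j0.008281.
Step 4 — H = 0.9999 - j0.00828.
Step 5 — Magnitude: |H| = 1 (-0.0 dB); phase: φ = -0.5°.

|H| = 1 (-0.0 dB), φ = -0.5°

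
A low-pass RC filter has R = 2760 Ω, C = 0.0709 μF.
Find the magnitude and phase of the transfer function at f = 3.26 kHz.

Step 1 — Angular frequency: ω = 2π·3260 = 2.048e+04 rad/s.
Step 2 — Transfer function: H(jω) = 1/(1 + jωRC).
Step 3 — Denominator: 1 + jωRC = 1 + j·2.048e+04·2760·7.09e-08 = 1 + j4.008.
Step 4 — H = 0.0586 - j0.2349.
Step 5 — Magnitude: |H| = 0.2421 (-12.3 dB); phase: φ = -76.0°.

|H| = 0.2421 (-12.3 dB), φ = -76.0°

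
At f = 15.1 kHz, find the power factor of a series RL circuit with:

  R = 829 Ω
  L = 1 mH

Step 1 — Angular frequency: ω = 2π·f = 2π·1.51e+04 = 9.488e+04 rad/s.
Step 2 — Component impedances:
  R: Z = R = 829 Ω
  L: Z = jωL = j·9.488e+04·0.001 = 0 + j94.88 Ω
Step 3 — Series combination: Z_total = R + L = 829 + j94.88 Ω = 834.4∠6.5° Ω.
Step 4 — Power factor: PF = cos(φ) = Re(Z)/|Z| = 829/834.4 = 0.9935.
Step 5 — Type: Im(Z) = 94.88 ⇒ lagging (phase φ = 6.5°).

PF = 0.9935 (lagging, φ = 6.5°)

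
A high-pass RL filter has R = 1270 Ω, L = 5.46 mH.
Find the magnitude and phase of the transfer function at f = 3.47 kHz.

Step 1 — Angular frequency: ω = 2π·3470 = 2.18e+04 rad/s.
Step 2 — Transfer function: H(jω) = jωL/(R + jωL).
Step 3 — Numerator jωL = j·119; denominator R + jωL = 1270 + j119.
Step 4 — H = 0.00871 + j0.09292.
Step 5 — Magnitude: |H| = 0.09333 (-20.6 dB); phase: φ = 84.6°.

|H| = 0.09333 (-20.6 dB), φ = 84.6°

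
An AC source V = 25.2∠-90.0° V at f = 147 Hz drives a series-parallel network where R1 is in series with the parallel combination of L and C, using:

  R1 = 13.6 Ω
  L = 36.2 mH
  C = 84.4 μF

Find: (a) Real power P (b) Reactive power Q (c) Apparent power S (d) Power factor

Step 1 — Angular frequency: ω = 2π·f = 2π·147 = 923.6 rad/s.
Step 2 — Component impedances:
  R1: Z = R = 13.6 Ω
  L: Z = jωL = j·923.6·0.0362 = 0 + j33.44 Ω
  C: Z = 1/(jωC) = -j/(ω·C) = 0 - j12.83 Ω
Step 3 — Parallel branch: L || C = 1/(1/L + 1/C) = 0 - j20.81 Ω.
Step 4 — Series with R1: Z_total = R1 + (L || C) = 13.6 - j20.81 Ω = 24.86∠-56.8° Ω.
Step 5 — Source phasor: V = 25.2∠-90.0° V = 0 - j25.2 V.
Step 6 — Current: I = V / Z = 0.8485 - j0.5544 A = 1.014∠-33.2° A.
Step 7 — Complex power: S = V·I* = 13.97 - j21.38 VA.
Step 8 — Real power: P = Re(S) = 13.97 W.
Step 9 — Reactive power: Q = Im(S) = -21.38 VAR.
Step 10 — Apparent power: |S| = 25.54 VA.
Step 11 — Power factor: PF = P/|S| = 0.547 (leading).

(a) P = 13.97 W  (b) Q = -21.38 VAR  (c) S = 25.54 VA  (d) PF = 0.547 (leading)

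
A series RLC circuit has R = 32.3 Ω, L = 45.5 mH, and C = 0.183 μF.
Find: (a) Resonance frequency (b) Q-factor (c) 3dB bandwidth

Step 1 — Resonance: ω₀ = 1/√(LC) = 1/√(0.0455·1.83e-07) = 1.096e+04 rad/s.
Step 2 — f₀ = ω₀/(2π) = 1744 Hz.
Step 3 — Series Q: Q = ω₀L/R = 1.096e+04·0.0455/32.3 = 15.44.
Step 4 — Bandwidth: Δω = ω₀/Q = 709.9 rad/s; BW = Δω/(2π) = 113 Hz.

(a) f₀ = 1744 Hz  (b) Q = 15.44  (c) BW = 113 Hz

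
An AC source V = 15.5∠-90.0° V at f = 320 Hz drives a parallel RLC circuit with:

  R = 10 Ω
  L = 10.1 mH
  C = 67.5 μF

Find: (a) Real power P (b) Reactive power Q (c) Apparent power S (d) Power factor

Step 1 — Angular frequency: ω = 2π·f = 2π·320 = 2011 rad/s.
Step 2 — Component impedances:
  R: Z = R = 10 Ω
  L: Z = jωL = j·2011·0.0101 = 0 + j20.31 Ω
  C: Z = 1/(jωC) = -j/(ω·C) = 0 - j7.368 Ω
Step 3 — Parallel combination: 1/Z_total = 1/R + 1/L + 1/C; Z_total = 5.722 - j4.948 Ω = 7.564∠-40.9° Ω.
Step 4 — Source phasor: V = 15.5∠-90.0° V = 0 - j15.5 V.
Step 5 — Current: I = V / Z = 1.34 - j1.55 A = 2.049∠-49.1° A.
Step 6 — Complex power: S = V·I* = 24.03 - j20.78 VA.
Step 7 — Real power: P = Re(S) = 24.03 W.
Step 8 — Reactive power: Q = Im(S) = -20.78 VAR.
Step 9 — Apparent power: |S| = 31.76 VA.
Step 10 — Power factor: PF = P/|S| = 0.7564 (leading).

(a) P = 24.03 W  (b) Q = -20.78 VAR  (c) S = 31.76 VA  (d) PF = 0.7564 (leading)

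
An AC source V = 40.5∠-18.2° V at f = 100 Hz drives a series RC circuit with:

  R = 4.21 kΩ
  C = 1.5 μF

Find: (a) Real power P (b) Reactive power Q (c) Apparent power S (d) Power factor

Step 1 — Angular frequency: ω = 2π·f = 2π·100 = 628.3 rad/s.
Step 2 — Component impedances:
  R: Z = R = 4210 Ω
  C: Z = 1/(jωC) = -j/(ω·C) = 0 - j1061 Ω
Step 3 — Series combination: Z_total = R + C = 4210 - j1061 Ω = 4342∠-14.1° Ω.
Step 4 — Source phasor: V = 40.5∠-18.2° V = 38.47 - j12.65 V.
Step 5 — Current: I = V / Z = 0.009305 - j0.0006596 A = 0.009328∠-4.1° A.
Step 6 — Complex power: S = V·I* = 0.3663 - j0.09233 VA.
Step 7 — Real power: P = Re(S) = 0.3663 W.
Step 8 — Reactive power: Q = Im(S) = -0.09233 VAR.
Step 9 — Apparent power: |S| = 0.3778 VA.
Step 10 — Power factor: PF = P/|S| = 0.9697 (leading).

(a) P = 0.3663 W  (b) Q = -0.09233 VAR  (c) S = 0.3778 VA  (d) PF = 0.9697 (leading)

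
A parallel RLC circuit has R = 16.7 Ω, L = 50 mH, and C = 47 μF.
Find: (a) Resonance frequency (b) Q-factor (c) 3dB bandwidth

Step 1 — Resonance: ω₀ = 1/√(LC) = 1/√(0.05·4.7e-05) = 652.3 rad/s.
Step 2 — f₀ = ω₀/(2π) = 103.8 Hz.
Step 3 — Parallel Q: Q = R/(ω₀L) = 16.7/(652.3·0.05) = 0.512.
Step 4 — Bandwidth: Δω = ω₀/Q = 1274 rad/s; BW = Δω/(2π) = 202.8 Hz.

(a) f₀ = 103.8 Hz  (b) Q = 0.512  (c) BW = 202.8 Hz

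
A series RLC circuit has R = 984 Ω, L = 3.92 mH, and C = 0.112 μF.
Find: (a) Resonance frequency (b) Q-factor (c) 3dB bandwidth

Step 1 — Resonance: ω₀ = 1/√(LC) = 1/√(0.00392·1.12e-07) = 4.773e+04 rad/s.
Step 2 — f₀ = ω₀/(2π) = 7596 Hz.
Step 3 — Series Q: Q = ω₀L/R = 4.773e+04·0.00392/984 = 0.1901.
Step 4 — Bandwidth: Δω = ω₀/Q = 2.51e+05 rad/s; BW = Δω/(2π) = 3.995e+04 Hz.

(a) f₀ = 7596 Hz  (b) Q = 0.1901  (c) BW = 3.995e+04 Hz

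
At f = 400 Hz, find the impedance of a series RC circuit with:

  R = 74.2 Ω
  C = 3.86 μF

Step 1 — Angular frequency: ω = 2π·f = 2π·400 = 2513 rad/s.
Step 2 — Component impedances:
  R: Z = R = 74.2 Ω
  C: Z = 1/(jωC) = -j/(ω·C) = 0 - j103.1 Ω
Step 3 — Series combination: Z_total = R + C = 74.2 - j103.1 Ω = 127∠-54.3° Ω.

Z = 74.2 - j103.1 Ω = 127∠-54.3° Ω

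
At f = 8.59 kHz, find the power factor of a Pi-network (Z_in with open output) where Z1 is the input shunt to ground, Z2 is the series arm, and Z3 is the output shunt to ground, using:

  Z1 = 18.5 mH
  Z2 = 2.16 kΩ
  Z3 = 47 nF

Step 1 — Angular frequency: ω = 2π·f = 2π·8590 = 5.397e+04 rad/s.
Step 2 — Component impedances:
  Z1: Z = jωL = j·5.397e+04·0.0185 = 0 + j998.5 Ω
  Z2: Z = R = 2160 Ω
  Z3: Z = 1/(jωC) = -j/(ω·C) = 0 - j394.2 Ω
Step 3 — With open output, the series arm Z2 and the output shunt Z3 appear in series to ground: Z2 + Z3 = 2160 - j394.2 Ω.
Step 4 — Parallel with input shunt Z1: Z_in = Z1 || (Z2 + Z3) = 428.1 + j878.7 Ω = 977.5∠64.0° Ω.
Step 5 — Power factor: PF = cos(φ) = Re(Z)/|Z| = 428.07/977.46 = 0.4379.
Step 6 — Type: Im(Z) = 878.7 ⇒ lagging (phase φ = 64.0°).

PF = 0.4379 (lagging, φ = 64.0°)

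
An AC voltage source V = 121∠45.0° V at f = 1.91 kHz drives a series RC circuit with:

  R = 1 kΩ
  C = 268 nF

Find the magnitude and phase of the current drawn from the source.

Step 1 — Angular frequency: ω = 2π·f = 2π·1910 = 1.2e+04 rad/s.
Step 2 — Component impedances:
  R: Z = R = 1000 Ω
  C: Z = 1/(jωC) = -j/(ω·C) = 0 - j310.9 Ω
Step 3 — Series combination: Z_total = R + C = 1000 - j310.9 Ω = 1047∠-17.3° Ω.
Step 4 — Source phasor: V = 121∠45.0° V = 85.56 + j85.56 V.
Step 5 — Ohm's law: I = V / Z_total = (85.56 + j85.56) / (1000 - j310.9) = 0.05376 + j0.1023 A.
Step 6 — Convert to polar: |I| = 0.1155 A, ∠I = 62.3°.

I = 0.1155∠62.3° A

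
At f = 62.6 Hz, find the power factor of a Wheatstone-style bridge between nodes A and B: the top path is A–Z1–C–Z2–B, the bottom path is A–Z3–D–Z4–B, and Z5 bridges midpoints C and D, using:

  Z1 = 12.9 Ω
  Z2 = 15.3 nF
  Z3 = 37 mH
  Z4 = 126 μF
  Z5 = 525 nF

Step 1 — Angular frequency: ω = 2π·f = 2π·62.6 = 393.3 rad/s.
Step 2 — Component impedances:
  Z1: Z = R = 12.9 Ω
  Z2: Z = 1/(jωC) = -j/(ω·C) = 0 - j1.662e+05 Ω
  Z3: Z = jωL = j·393.3·0.037 = 0 + j14.55 Ω
  Z4: Z = 1/(jωC) = -j/(ω·C) = 0 - j20.18 Ω
  Z5: Z = 1/(jωC) = -j/(ω·C) = 0 - j4843 Ω
Step 3 — Bridge requires nodal analysis (the Z5 bridge couples midpoints C and D, so the two paths cannot be reduced to a simple series/parallel combination). Setting node B to ground and injecting 1 A at node A, the 3-node admittance system at A, C, D solves to V_A = Z_AB = 0.0001146 - j5.581 Ω = 5.581∠-90.0° Ω.
Step 4 — Power factor: PF = cos(φ) = Re(Z)/|Z| = 0.0001146/5.581 = 2.053e-05.
Step 5 — Type: Im(Z) = -5.581 ⇒ leading (phase φ = -90.0°).

PF = 2.053e-05 (leading, φ = -90.0°)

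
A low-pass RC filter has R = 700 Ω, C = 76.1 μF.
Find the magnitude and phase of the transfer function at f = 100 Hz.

Step 1 — Angular frequency: ω = 2π·100 = 628.3 rad/s.
Step 2 — Transfer function: H(jω) = 1/(1 + jωRC).
Step 3 — Denominator: 1 + jωRC = 1 + j·628.3·700·7.61e-05 = 1 + j33.47.
Step 4 — H = 0.0008918 - j0.02985.
Step 5 — Magnitude: |H| = 0.02986 (-30.5 dB); phase: φ = -88.3°.

|H| = 0.02986 (-30.5 dB), φ = -88.3°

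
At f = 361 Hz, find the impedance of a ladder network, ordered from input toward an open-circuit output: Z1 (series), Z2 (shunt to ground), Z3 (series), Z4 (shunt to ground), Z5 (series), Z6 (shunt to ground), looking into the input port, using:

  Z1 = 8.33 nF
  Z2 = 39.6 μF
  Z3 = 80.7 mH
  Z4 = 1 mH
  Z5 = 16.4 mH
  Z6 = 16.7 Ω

Step 1 — Angular frequency: ω = 2π·f = 2π·361 = 2268 rad/s.
Step 2 — Component impedances:
  Z1: Z = 1/(jωC) = -j/(ω·C) = 0 - j5.293e+04 Ω
  Z2: Z = 1/(jωC) = -j/(ω·C) = 0 - j11.13 Ω
  Z3: Z = jωL = j·2268·0.0807 = 0 + j183 Ω
  Z4: Z = jωL = j·2268·0.001 = 0 + j2.268 Ω
  Z5: Z = jωL = j·2268·0.0164 = 0 + j37.2 Ω
  Z6: Z = R = 16.7 Ω
Step 3 — Ladder network (open output): work backward from the far end, alternating series and parallel combinations. Z_in = 0.0001914 - j5.294e+04 Ω = 5.294e+04∠-90.0° Ω.

Z = 0.0001914 - j5.294e+04 Ω = 5.294e+04∠-90.0° Ω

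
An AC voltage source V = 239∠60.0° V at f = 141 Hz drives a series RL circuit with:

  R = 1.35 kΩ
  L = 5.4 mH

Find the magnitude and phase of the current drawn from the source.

Step 1 — Angular frequency: ω = 2π·f = 2π·141 = 885.9 rad/s.
Step 2 — Component impedances:
  R: Z = R = 1350 Ω
  L: Z = jωL = j·885.9·0.0054 = 0 + j4.784 Ω
Step 3 — Series combination: Z_total = R + L = 1350 + j4.784 Ω = 1350∠0.2° Ω.
Step 4 — Source phasor: V = 239∠60.0° V = 119.5 + j207 V.
Step 5 — Ohm's law: I = V / Z_total = (119.5 + j207) / (1350 + j4.784) = 0.08906 + j0.153 A.
Step 6 — Convert to polar: |I| = 0.177 A, ∠I = 59.8°.

I = 0.177∠59.8° A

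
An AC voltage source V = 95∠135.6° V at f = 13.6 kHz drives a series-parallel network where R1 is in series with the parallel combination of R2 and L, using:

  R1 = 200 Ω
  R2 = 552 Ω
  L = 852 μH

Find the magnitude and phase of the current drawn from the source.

Step 1 — Angular frequency: ω = 2π·f = 2π·1.36e+04 = 8.545e+04 rad/s.
Step 2 — Component impedances:
  R1: Z = R = 200 Ω
  R2: Z = R = 552 Ω
  L: Z = jωL = j·8.545e+04·0.000852 = 0 + j72.8 Ω
Step 3 — Parallel branch: R2 || L = 1/(1/R2 + 1/L) = 9.438 + j71.56 Ω.
Step 4 — Series with R1: Z_total = R1 + (R2 || L) = 209.4 + j71.56 Ω = 221.3∠18.9° Ω.
Step 5 — Source phasor: V = 95∠135.6° V = -67.87 + j66.47 V.
Step 6 — Ohm's law: I = V / Z_total = (-67.87 + j66.47) / (209.4 + j71.56) = -0.1931 + j0.3833 A.
Step 7 — Convert to polar: |I| = 0.4292 A, ∠I = 116.7°.

I = 0.4292∠116.7° A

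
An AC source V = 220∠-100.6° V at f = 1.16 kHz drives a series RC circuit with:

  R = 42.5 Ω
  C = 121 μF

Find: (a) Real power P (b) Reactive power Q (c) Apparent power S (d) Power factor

Step 1 — Angular frequency: ω = 2π·f = 2π·1160 = 7288 rad/s.
Step 2 — Component impedances:
  R: Z = R = 42.5 Ω
  C: Z = 1/(jωC) = -j/(ω·C) = 0 - j1.134 Ω
Step 3 — Series combination: Z_total = R + C = 42.5 - j1.134 Ω = 42.52∠-1.5° Ω.
Step 4 — Source phasor: V = 220∠-100.6° V = -40.47 - j216.2 V.
Step 5 — Current: I = V / Z = -0.8159 - j5.11 A = 5.175∠-99.1° A.
Step 6 — Complex power: S = V·I* = 1138 - j30.36 VA.
Step 7 — Real power: P = Re(S) = 1138 W.
Step 8 — Reactive power: Q = Im(S) = -30.36 VAR.
Step 9 — Apparent power: |S| = 1138 VA.
Step 10 — Power factor: PF = P/|S| = 0.9996 (leading).

(a) P = 1138 W  (b) Q = -30.36 VAR  (c) S = 1138 VA  (d) PF = 0.9996 (leading)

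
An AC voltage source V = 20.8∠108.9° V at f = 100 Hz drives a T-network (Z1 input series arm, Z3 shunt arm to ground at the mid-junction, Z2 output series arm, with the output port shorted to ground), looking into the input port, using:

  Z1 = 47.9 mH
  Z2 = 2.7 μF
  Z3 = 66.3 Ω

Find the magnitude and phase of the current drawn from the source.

Step 1 — Angular frequency: ω = 2π·f = 2π·100 = 628.3 rad/s.
Step 2 — Component impedances:
  Z1: Z = jωL = j·628.3·0.0479 = 0 + j30.1 Ω
  Z2: Z = 1/(jωC) = -j/(ω·C) = 0 - j589.5 Ω
  Z3: Z = R = 66.3 Ω
Step 3 — With the output port shorted to ground, the output series arm Z2 runs from the junction to ground; the shunt arm Z3 also runs from the junction to ground. They appear in parallel: Z3 || Z2 = 65.47 - j7.364 Ω.
Step 4 — Series with input arm Z1: Z_in = Z1 + (Z3 || Z2) = 65.47 + j22.73 Ω = 69.31∠19.1° Ω.
Step 5 — Source phasor: V = 20.8∠108.9° V = -6.737 + j19.68 V.
Step 6 — Ohm's law: I = V / Z_total = (-6.737 + j19.68) / (65.47 + j22.73) = 0.001297 + j0.3001 A.
Step 7 — Convert to polar: |I| = 0.3001 A, ∠I = 89.8°.

I = 0.3001∠89.8° A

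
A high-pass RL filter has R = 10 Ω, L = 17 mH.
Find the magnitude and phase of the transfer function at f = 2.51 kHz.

Step 1 — Angular frequency: ω = 2π·2510 = 1.577e+04 rad/s.
Step 2 — Transfer function: H(jω) = jωL/(R + jωL).
Step 3 — Numerator jωL = j·268.1; denominator R + jωL = 10 + j268.1.
Step 4 — H = 0.9986 + j0.03725.
Step 5 — Magnitude: |H| = 0.9993 (-0.0 dB); phase: φ = 2.1°.

|H| = 0.9993 (-0.0 dB), φ = 2.1°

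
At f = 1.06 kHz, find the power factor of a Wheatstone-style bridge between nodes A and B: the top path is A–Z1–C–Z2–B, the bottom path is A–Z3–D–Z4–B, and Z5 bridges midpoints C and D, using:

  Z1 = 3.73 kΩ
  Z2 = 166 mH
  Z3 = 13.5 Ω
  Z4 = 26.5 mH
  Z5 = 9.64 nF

Step 1 — Angular frequency: ω = 2π·f = 2π·1060 = 6660 rad/s.
Step 2 — Component impedances:
  Z1: Z = R = 3730 Ω
  Z2: Z = jωL = j·6660·0.166 = 0 + j1106 Ω
  Z3: Z = R = 13.5 Ω
  Z4: Z = jωL = j·6660·0.0265 = 0 + j176.5 Ω
  Z5: Z = 1/(jωC) = -j/(ω·C) = 0 - j1.558e+04 Ω
Step 3 — Bridge requires nodal analysis (the Z5 bridge couples midpoints C and D, so the two paths cannot be reduced to a simple series/parallel combination). Setting node B to ground and injecting 1 A at node A, the 3-node admittance system at A, C, D solves to V_A = Z_AB = 21.68 + j174.2 Ω = 175.6∠82.9° Ω.
Step 4 — Power factor: PF = cos(φ) = Re(Z)/|Z| = 21.68/175.6 = 0.1235.
Step 5 — Type: Im(Z) = 174.2 ⇒ lagging (phase φ = 82.9°).

PF = 0.1235 (lagging, φ = 82.9°)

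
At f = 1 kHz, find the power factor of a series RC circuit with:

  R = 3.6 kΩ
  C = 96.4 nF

Step 1 — Angular frequency: ω = 2π·f = 2π·1000 = 6283 rad/s.
Step 2 — Component impedances:
  R: Z = R = 3600 Ω
  C: Z = 1/(jωC) = -j/(ω·C) = 0 - j1651 Ω
Step 3 — Series combination: Z_total = R + C = 3600 - j1651 Ω = 3961∠-24.6° Ω.
Step 4 — Power factor: PF = cos(φ) = Re(Z)/|Z| = 3600/3960.5 = 0.909.
Step 5 — Type: Im(Z) = -1651 ⇒ leading (phase φ = -24.6°).

PF = 0.909 (leading, φ = -24.6°)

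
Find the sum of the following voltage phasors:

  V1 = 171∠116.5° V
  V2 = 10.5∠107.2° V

Step 1 — Convert each phasor to rectangular form:
  V1 = 171·(cos(116.5°) + j·sin(116.5°)) = -76.3 + j153 V
  V2 = 10.5·(cos(107.2°) + j·sin(107.2°)) = -3.105 + j10.03 V
Step 2 — Sum components: V_total = -79.4 + j163.1 V.
Step 3 — Convert to polar: |V_total| = 181.4 V, ∠V_total = 116.0°.

V_total = 181.4∠116.0° V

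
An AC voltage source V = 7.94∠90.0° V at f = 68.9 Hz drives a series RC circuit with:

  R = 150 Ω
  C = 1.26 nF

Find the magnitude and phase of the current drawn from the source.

Step 1 — Angular frequency: ω = 2π·f = 2π·68.9 = 432.9 rad/s.
Step 2 — Component impedances:
  R: Z = R = 150 Ω
  C: Z = 1/(jωC) = -j/(ω·C) = 0 - j1.833e+06 Ω
Step 3 — Series combination: Z_total = R + C = 150 - j1.833e+06 Ω = 1.833e+06∠-90.0° Ω.
Step 4 — Source phasor: V = 7.94∠90.0° V = 0 + j7.94 V.
Step 5 — Ohm's law: I = V / Z_total = (0 + j7.94) / (150 - j1.833e+06) = -4.331e-06 + j3.544e-10 A.
Step 6 — Convert to polar: |I| = 4.331e-06 A, ∠I = 180.0°.

I = 4.331e-06∠180.0° A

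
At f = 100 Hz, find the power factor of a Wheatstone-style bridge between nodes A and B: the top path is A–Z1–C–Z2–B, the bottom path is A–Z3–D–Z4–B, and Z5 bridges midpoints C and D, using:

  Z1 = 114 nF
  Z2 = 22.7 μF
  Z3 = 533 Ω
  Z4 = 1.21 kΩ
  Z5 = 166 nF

Step 1 — Angular frequency: ω = 2π·f = 2π·100 = 628.3 rad/s.
Step 2 — Component impedances:
  Z1: Z = 1/(jωC) = -j/(ω·C) = 0 - j1.396e+04 Ω
  Z2: Z = 1/(jωC) = -j/(ω·C) = 0 - j70.11 Ω
  Z3: Z = R = 533 Ω
  Z4: Z = R = 1210 Ω
  Z5: Z = 1/(jωC) = -j/(ω·C) = 0 - j9588 Ω
Step 3 — Bridge requires nodal analysis (the Z5 bridge couples midpoints C and D, so the two paths cannot be reduced to a simple series/parallel combination). Setting node B to ground and injecting 1 A at node A, the 3-node admittance system at A, C, D solves to V_A = Z_AB = 1664 - j348.1 Ω = 1701∠-11.8° Ω.
Step 4 — Power factor: PF = cos(φ) = Re(Z)/|Z| = 1664.5/1700.5 = 0.9788.
Step 5 — Type: Im(Z) = -348.1 ⇒ leading (phase φ = -11.8°).

PF = 0.9788 (leading, φ = -11.8°)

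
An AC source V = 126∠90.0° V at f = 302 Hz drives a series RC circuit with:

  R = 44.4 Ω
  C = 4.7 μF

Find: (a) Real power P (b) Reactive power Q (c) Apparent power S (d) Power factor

Step 1 — Angular frequency: ω = 2π·f = 2π·302 = 1898 rad/s.
Step 2 — Component impedances:
  R: Z = R = 44.4 Ω
  C: Z = 1/(jωC) = -j/(ω·C) = 0 - j112.1 Ω
Step 3 — Series combination: Z_total = R + C = 44.4 - j112.1 Ω = 120.6∠-68.4° Ω.
Step 4 — Source phasor: V = 126∠90.0° V = 0 + j126 V.
Step 5 — Current: I = V / Z = -0.9714 + j0.3847 A = 1.045∠158.4° A.
Step 6 — Complex power: S = V·I* = 48.47 - j122.4 VA.
Step 7 — Real power: P = Re(S) = 48.47 W.
Step 8 — Reactive power: Q = Im(S) = -122.4 VAR.
Step 9 — Apparent power: |S| = 131.6 VA.
Step 10 — Power factor: PF = P/|S| = 0.3682 (leading).

(a) P = 48.47 W  (b) Q = -122.4 VAR  (c) S = 131.6 VA  (d) PF = 0.3682 (leading)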